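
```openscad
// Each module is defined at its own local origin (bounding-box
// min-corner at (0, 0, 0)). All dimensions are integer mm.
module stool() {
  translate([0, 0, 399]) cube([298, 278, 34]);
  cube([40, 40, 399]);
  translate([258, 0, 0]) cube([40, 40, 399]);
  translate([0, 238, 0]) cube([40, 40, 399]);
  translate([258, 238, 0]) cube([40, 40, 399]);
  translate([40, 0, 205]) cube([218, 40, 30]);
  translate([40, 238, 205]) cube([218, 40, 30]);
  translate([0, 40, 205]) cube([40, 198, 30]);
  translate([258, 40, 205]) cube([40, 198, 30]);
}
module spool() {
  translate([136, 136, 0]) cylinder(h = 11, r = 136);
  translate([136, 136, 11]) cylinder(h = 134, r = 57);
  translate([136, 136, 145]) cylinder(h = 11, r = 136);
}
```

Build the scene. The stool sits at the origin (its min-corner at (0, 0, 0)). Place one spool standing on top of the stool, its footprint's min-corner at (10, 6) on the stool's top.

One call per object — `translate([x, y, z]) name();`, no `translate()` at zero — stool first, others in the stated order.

stool();
translate([10, 6, 433]) spool();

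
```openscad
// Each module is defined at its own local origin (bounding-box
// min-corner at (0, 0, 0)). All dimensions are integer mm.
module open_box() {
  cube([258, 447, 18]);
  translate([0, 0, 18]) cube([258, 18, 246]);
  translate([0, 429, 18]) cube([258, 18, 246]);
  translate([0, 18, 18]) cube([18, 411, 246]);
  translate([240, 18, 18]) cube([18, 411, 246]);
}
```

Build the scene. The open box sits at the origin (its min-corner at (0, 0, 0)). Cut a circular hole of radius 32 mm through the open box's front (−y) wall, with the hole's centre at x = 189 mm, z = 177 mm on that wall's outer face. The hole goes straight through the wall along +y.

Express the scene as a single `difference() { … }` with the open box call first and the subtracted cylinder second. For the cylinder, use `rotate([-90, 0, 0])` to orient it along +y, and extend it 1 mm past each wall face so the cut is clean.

difference() {
  open_box();
  translate([189, -1, 177]) rotate([-90, 0, 0]) cylinder(h = 20, r = 32);
}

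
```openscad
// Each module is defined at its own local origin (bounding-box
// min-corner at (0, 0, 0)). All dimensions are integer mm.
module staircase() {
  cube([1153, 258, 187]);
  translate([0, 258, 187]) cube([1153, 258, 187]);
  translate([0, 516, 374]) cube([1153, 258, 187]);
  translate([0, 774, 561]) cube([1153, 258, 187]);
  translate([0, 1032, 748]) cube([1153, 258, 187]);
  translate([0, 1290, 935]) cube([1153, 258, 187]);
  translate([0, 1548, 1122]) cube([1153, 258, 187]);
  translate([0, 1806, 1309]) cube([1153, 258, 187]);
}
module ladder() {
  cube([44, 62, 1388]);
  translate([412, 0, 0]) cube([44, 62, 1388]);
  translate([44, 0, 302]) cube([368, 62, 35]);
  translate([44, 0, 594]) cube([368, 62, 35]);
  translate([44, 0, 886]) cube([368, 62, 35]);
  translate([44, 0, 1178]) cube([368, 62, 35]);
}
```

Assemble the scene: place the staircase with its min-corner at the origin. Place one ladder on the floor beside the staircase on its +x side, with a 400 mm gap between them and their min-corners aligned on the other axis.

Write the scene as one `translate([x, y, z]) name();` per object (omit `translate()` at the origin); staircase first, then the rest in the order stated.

staircase();
translate([1553, 0, 0]) ladder();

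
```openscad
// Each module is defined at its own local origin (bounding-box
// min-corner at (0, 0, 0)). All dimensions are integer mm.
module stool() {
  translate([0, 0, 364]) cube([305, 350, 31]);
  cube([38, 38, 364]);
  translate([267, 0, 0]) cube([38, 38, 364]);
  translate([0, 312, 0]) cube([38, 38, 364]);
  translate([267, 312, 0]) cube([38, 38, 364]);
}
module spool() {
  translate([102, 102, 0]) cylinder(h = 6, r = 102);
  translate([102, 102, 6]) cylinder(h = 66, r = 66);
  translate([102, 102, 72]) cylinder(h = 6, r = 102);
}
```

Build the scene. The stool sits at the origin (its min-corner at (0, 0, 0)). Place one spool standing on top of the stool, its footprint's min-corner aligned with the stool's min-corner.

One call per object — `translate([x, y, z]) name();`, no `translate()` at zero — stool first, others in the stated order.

stool();
translate([0, 0, 395]) spool();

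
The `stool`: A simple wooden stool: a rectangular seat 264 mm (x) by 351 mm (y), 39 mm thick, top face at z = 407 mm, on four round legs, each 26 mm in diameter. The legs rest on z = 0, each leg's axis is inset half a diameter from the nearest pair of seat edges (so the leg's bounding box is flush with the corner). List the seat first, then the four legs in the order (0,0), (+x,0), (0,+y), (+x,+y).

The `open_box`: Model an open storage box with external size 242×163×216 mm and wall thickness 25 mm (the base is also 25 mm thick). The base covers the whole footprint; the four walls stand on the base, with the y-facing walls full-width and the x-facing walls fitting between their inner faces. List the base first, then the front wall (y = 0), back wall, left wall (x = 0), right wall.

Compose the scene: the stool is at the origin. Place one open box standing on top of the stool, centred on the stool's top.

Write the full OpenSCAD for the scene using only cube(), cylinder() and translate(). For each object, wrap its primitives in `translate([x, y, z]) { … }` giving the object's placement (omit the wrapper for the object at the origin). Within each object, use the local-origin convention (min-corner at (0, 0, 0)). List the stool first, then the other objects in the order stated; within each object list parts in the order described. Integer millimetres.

translate([0, 0, 368]) cube([264, 351, 39]);
translate([13, 13, 0]) cylinder(h = 368, r = 13);
translate([251, 13, 0]) cylinder(h = 368, r = 13);
translate([13, 338, 0]) cylinder(h = 368, r = 13);
translate([251, 338, 0]) cylinder(h = 368, r = 13);
translate([11, 94, 407]) {
  cube([242, 163, 25]);
  translate([0, 0, 25]) cube([242, 25, 191]);
  translate([0, 138, 25]) cube([242, 25, 191]);
  translate([0, 25, 25]) cube([25, 113, 191]);
  translate([217, 25, 25]) cube([25, 113, 191]);
}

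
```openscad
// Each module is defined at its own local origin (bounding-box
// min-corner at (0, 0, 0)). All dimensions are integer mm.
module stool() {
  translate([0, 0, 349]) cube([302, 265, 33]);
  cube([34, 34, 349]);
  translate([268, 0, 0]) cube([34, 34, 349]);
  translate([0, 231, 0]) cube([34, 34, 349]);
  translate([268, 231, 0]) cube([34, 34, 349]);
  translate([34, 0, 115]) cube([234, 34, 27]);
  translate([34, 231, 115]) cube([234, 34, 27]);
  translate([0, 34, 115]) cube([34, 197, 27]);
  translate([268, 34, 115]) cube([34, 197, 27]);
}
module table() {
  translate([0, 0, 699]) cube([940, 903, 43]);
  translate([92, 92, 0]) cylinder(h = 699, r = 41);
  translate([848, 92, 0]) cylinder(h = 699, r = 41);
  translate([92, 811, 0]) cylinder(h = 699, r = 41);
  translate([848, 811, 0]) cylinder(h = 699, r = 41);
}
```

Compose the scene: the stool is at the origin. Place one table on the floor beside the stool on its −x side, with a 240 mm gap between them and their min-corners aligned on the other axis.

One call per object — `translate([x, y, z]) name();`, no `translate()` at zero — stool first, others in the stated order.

stool();
translate([-1180, 0, 0]) table();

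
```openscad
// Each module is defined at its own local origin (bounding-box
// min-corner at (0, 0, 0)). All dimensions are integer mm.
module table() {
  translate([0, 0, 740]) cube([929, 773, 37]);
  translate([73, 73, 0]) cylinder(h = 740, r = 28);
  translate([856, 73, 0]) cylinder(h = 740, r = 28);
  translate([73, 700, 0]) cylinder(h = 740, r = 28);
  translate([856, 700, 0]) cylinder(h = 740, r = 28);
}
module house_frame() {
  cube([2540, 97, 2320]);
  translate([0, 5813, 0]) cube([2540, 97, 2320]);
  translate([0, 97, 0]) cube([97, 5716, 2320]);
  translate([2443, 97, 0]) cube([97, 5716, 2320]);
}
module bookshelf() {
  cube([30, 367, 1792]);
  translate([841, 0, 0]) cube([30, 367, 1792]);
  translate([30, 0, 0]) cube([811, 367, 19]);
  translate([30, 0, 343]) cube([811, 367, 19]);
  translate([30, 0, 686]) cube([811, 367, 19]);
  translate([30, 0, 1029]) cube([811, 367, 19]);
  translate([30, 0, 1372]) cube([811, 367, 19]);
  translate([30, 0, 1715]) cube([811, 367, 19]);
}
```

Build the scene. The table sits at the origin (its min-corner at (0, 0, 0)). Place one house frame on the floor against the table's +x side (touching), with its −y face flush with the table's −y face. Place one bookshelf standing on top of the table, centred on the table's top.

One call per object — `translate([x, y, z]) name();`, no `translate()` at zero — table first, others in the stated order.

table();
translate([929, 0, 0]) house_frame();
translate([29, 203, 777]) bookshelf();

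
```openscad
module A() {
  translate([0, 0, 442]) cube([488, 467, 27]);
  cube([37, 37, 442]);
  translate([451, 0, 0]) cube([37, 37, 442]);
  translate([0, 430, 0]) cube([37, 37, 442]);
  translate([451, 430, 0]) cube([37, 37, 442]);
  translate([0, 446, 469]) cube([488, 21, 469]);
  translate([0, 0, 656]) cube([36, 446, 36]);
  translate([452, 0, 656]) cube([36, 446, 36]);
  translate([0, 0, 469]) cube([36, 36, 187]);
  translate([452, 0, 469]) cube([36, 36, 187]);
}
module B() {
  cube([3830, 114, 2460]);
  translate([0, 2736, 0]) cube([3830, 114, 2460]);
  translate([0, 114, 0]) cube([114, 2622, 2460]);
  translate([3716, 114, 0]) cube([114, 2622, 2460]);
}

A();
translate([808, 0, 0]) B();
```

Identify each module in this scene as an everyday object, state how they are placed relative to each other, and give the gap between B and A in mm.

The house frame's nearest face is 320 mm from the chair's +x face.

A is a chair. B is a house frame. The house frame is on the floor beside the chair on its +x side. The gap between the house frame and the chair is 320 mm.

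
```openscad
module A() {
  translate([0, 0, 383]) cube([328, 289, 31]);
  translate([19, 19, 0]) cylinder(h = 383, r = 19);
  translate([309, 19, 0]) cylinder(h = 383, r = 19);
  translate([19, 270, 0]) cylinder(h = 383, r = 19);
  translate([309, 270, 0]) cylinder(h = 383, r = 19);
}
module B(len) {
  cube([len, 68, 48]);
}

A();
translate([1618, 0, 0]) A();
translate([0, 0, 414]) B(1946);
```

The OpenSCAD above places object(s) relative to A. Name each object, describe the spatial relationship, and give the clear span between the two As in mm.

A is a stool. B is a beam. A beam spans the tops of two stools. The clear span between the two stools is 1290 mm.

Second stool starts at x = 1618; first ends at x = 328; clear span = 1618 − 328 = 1290 mm.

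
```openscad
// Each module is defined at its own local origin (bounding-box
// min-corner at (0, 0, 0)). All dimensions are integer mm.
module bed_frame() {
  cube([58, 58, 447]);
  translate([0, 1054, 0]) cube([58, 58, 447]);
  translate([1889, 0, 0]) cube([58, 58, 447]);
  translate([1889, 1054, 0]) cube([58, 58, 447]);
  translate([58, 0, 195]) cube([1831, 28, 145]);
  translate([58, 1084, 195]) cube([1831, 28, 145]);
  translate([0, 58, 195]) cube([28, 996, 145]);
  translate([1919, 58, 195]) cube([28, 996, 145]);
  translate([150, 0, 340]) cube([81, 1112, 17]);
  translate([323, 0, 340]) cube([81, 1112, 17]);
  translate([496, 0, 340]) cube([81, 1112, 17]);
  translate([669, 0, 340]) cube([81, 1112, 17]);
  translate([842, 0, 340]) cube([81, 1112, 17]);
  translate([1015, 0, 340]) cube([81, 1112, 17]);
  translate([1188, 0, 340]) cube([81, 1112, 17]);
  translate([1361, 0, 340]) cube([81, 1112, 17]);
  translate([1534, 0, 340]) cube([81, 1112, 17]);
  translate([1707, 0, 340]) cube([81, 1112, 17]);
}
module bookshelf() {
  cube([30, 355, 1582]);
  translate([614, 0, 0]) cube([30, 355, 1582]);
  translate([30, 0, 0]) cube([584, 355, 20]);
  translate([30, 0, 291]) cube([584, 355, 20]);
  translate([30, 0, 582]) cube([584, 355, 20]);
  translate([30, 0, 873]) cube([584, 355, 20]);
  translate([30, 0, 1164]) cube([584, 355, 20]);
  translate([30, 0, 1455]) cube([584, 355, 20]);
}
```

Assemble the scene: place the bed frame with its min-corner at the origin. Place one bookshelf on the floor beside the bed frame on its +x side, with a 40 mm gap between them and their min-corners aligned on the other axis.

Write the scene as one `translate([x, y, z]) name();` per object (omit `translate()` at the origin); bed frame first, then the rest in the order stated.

bed_frame();
translate([1987, 0, 0]) bookshelf();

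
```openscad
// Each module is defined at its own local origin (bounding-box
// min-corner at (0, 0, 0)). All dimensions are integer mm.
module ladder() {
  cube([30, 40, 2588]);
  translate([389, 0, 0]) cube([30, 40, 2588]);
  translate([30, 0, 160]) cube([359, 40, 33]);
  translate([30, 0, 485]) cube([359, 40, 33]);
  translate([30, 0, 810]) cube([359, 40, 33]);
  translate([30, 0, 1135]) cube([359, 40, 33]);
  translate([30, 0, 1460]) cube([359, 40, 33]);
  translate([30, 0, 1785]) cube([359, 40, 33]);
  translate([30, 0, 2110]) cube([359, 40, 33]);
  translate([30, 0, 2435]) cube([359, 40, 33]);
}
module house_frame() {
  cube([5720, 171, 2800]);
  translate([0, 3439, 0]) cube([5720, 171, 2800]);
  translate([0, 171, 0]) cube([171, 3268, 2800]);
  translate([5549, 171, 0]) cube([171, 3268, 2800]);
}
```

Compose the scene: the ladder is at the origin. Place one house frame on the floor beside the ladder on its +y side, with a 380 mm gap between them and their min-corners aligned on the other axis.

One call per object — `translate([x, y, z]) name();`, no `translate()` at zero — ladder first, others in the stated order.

ladder();
translate([0, 420, 0]) house_frame();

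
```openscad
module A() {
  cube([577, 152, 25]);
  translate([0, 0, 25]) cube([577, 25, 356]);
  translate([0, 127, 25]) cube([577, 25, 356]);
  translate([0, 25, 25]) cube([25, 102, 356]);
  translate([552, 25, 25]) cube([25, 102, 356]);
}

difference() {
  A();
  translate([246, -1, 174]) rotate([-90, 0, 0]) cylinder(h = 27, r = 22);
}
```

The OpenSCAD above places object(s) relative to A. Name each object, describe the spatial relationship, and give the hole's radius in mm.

A is an open box. The open box has a circular hole through its front wall. The hole's radius is 22 mm.

The subtracted cylinder has r = 22 mm.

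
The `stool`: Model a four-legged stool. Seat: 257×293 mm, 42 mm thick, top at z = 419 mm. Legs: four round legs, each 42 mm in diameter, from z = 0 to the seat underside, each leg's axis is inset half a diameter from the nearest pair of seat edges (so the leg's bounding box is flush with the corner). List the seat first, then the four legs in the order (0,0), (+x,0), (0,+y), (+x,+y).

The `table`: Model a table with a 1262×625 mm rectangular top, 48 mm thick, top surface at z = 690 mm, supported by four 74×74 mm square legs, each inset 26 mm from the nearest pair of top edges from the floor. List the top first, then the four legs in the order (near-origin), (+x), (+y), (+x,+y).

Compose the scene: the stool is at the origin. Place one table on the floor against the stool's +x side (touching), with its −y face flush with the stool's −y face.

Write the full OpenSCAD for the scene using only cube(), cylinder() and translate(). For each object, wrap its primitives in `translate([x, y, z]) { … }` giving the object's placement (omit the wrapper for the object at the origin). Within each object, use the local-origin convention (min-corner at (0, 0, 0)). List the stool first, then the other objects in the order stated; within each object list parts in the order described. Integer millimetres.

translate([0, 0, 377]) cube([257, 293, 42]);
translate([21, 21, 0]) cylinder(h = 377, r = 21);
translate([236, 21, 0]) cylinder(h = 377, r = 21);
translate([21, 272, 0]) cylinder(h = 377, r = 21);
translate([236, 272, 0]) cylinder(h = 377, r = 21);
translate([257, 0, 0]) {
  translate([0, 0, 642]) cube([1262, 625, 48]);
  translate([26, 26, 0]) cube([74, 74, 642]);
  translate([1162, 26, 0]) cube([74, 74, 642]);
  translate([26, 525, 0]) cube([74, 74, 642]);
  translate([1162, 525, 0]) cube([74, 74, 642]);
}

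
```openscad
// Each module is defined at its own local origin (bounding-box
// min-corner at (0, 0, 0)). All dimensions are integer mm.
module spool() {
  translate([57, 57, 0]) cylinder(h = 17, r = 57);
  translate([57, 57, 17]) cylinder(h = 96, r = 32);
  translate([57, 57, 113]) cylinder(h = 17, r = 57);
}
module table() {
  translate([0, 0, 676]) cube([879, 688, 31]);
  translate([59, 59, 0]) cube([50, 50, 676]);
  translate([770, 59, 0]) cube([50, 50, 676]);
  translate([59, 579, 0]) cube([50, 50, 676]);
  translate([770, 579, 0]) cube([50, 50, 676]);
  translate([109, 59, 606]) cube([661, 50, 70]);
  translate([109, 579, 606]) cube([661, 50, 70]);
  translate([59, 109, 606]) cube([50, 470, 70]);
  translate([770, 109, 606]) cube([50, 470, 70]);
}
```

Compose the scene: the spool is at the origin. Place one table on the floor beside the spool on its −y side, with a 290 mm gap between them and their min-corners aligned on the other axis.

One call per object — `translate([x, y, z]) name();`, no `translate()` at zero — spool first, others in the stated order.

spool();
translate([0, -978, 0]) table();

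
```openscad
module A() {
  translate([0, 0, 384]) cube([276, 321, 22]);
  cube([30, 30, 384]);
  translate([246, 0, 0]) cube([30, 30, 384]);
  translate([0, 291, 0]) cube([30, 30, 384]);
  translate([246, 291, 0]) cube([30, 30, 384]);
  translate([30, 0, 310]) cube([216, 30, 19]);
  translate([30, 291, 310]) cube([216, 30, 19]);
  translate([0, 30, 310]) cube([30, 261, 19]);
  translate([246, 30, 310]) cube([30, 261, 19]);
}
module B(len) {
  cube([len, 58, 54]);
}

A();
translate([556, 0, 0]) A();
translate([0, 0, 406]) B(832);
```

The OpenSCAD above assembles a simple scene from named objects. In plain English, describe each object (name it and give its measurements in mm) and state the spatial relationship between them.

A is a four-legged stool. The seat is 276×321 mm, 22 mm thick, top at z = 406 mm. It stands on four square legs, each 30×30 mm in cross-section, from z = 0 to the seat underside, each flush with a corner of the seat. Four stretchers, 30 mm wide and 19 mm tall, connect adjacent legs with their undersides at z = 310 mm, each running between the inner faces of the legs it joins and aligned with the legs' outer faces on the other axis.

B is a rectangular beam 832 mm long (x), 58 mm deep (y), 54 mm thick (z).

The beam spans the tops of two stools placed 280 mm apart, resting at z = 406 mm.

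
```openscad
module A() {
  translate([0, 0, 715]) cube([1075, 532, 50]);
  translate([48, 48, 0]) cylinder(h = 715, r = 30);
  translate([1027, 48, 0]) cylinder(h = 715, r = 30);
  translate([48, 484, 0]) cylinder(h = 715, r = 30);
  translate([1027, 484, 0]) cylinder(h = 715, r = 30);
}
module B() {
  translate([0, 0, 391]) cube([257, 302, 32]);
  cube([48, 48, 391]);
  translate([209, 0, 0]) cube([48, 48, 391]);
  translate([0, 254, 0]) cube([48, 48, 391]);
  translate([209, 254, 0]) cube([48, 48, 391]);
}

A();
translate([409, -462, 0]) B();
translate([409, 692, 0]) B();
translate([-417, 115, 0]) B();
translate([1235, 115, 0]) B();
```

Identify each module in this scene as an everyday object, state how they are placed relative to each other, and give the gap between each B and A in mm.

Each stool's nearest face is 160 mm from the table's bounding box.

A is a table. B is a stool. Four stools sit around the table at the −y, +y, −x, +x sides. The gap between each stool and the table is 160 mm.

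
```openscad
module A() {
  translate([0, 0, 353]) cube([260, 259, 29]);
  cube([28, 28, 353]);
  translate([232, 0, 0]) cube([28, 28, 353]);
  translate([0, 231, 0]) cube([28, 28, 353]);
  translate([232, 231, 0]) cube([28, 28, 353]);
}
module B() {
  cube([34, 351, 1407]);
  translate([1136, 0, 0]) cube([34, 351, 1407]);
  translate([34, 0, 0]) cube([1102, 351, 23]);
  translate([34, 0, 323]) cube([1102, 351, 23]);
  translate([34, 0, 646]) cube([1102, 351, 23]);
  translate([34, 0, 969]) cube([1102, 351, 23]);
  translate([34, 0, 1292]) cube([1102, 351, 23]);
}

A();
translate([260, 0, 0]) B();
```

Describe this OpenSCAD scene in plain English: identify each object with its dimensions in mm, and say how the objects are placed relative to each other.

A is a four-legged stool. The seat is a 260×259×29 mm slab whose top surface is at z = 382 mm; four square legs, each 28×28 mm in cross-section, run from the floor (z = 0) to the underside of the seat, each flush with a corner of the seat.

B is an open bookshelf. Two side panels, each 34 mm thick, 351 mm deep and 1407 mm tall, stand 1170 mm apart (outside-to-outside). Between them sit 5 shelves, each 23 mm thick and 351 mm deep, spanning the full gap between the sides. The bottom shelf rests on the floor (its underside at z = 0) and the clear gap between one shelf's top and the next shelf's underside is 300 mm.

The bookshelf is against the stool's +x side, with their −y faces flush.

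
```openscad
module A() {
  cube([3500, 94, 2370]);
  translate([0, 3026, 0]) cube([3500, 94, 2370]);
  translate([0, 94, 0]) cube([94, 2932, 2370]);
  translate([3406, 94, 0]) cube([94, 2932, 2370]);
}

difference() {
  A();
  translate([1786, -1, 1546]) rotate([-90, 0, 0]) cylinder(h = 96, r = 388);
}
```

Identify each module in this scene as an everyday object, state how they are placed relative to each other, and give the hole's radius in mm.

A is a house frame. The house frame has a circular hole through its front wall. The hole's radius is 388 mm.

The subtracted cylinder has r = 388 mm.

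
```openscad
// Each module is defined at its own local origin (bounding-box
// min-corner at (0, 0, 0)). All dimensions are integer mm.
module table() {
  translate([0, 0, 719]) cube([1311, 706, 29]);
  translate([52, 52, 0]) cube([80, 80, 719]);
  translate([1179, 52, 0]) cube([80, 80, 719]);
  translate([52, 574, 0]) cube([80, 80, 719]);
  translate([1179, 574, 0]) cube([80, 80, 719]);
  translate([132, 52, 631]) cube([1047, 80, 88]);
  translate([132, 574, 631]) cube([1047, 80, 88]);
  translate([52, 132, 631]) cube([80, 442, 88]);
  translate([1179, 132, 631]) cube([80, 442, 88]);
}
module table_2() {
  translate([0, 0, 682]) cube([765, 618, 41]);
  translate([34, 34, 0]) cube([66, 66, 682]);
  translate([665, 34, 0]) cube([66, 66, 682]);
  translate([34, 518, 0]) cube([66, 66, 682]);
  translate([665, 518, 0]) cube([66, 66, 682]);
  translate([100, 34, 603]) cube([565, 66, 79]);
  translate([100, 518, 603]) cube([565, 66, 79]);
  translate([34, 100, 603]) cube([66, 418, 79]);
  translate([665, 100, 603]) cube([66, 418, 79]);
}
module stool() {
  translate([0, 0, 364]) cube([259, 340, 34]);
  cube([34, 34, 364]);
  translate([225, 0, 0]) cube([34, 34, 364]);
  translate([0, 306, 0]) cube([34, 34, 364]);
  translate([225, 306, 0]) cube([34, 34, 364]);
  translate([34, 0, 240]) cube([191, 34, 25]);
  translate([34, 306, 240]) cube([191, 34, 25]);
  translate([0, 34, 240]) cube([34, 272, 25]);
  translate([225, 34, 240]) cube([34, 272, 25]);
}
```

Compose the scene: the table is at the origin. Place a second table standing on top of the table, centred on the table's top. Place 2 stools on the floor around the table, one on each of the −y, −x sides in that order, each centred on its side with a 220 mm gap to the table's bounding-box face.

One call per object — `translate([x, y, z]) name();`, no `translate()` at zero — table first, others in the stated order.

table();
translate([273, 44, 748]) table_2();
translate([526, -560, 0]) stool();
translate([-479, 183, 0]) stool();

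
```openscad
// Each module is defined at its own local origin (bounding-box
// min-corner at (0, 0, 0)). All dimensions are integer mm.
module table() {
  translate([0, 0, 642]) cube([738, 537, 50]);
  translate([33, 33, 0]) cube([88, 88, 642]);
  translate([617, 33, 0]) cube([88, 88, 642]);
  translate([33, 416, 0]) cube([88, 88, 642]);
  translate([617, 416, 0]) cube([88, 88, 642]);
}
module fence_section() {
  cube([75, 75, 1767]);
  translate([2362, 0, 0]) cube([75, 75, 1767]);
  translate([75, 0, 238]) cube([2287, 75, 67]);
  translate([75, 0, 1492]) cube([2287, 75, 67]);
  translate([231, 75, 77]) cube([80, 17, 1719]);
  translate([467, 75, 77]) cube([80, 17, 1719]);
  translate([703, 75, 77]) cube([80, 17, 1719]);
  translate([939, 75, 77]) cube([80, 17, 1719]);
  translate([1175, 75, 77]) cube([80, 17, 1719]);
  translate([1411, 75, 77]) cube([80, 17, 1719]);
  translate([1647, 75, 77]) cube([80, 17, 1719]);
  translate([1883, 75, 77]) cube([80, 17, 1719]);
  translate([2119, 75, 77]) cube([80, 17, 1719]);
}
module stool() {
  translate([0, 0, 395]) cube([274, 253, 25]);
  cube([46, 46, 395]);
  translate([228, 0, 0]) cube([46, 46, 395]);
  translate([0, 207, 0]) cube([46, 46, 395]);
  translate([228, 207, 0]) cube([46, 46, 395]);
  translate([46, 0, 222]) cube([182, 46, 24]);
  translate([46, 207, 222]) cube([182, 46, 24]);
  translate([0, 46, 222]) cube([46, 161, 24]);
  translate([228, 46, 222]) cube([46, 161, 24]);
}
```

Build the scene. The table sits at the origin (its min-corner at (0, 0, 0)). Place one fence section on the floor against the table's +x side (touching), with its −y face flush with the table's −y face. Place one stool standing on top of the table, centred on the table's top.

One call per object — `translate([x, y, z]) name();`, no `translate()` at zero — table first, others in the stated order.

table();
translate([738, 0, 0]) fence_section();
translate([232, 142, 692]) stool();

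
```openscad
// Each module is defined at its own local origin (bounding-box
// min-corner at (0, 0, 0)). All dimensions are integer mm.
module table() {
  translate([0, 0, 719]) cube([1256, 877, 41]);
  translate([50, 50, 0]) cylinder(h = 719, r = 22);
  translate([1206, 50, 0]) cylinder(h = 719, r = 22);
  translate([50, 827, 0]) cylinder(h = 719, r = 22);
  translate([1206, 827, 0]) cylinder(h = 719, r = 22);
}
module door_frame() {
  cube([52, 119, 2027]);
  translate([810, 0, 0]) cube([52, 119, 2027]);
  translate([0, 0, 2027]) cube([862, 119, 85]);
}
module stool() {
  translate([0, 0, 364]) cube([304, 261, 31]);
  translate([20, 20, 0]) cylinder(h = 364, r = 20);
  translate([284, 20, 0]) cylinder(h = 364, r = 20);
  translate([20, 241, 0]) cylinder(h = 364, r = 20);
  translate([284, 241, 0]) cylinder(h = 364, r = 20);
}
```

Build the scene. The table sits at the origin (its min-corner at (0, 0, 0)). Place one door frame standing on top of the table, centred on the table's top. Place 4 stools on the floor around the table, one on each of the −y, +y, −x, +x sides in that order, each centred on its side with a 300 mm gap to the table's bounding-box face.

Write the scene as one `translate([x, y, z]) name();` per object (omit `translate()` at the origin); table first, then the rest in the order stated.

table();
translate([197, 379, 760]) door_frame();
translate([476, -561, 0]) stool();
translate([476, 1177, 0]) stool();
translate([-604, 308, 0]) stool();
translate([1556, 308, 0]) stool();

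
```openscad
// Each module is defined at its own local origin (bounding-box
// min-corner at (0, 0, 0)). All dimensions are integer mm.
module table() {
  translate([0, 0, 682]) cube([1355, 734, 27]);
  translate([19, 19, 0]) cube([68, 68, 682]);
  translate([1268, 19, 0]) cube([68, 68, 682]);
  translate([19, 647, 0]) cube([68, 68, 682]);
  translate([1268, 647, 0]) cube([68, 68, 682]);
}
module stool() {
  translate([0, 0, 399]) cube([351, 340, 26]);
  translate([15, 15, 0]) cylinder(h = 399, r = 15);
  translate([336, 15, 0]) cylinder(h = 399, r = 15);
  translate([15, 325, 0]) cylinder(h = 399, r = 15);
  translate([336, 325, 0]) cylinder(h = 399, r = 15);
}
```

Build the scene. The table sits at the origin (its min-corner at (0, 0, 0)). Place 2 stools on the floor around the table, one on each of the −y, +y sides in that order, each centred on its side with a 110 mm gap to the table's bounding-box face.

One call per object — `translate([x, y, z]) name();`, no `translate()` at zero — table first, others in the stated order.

table();
translate([502, -450, 0]) stool();
translate([502, 844, 0]) stool();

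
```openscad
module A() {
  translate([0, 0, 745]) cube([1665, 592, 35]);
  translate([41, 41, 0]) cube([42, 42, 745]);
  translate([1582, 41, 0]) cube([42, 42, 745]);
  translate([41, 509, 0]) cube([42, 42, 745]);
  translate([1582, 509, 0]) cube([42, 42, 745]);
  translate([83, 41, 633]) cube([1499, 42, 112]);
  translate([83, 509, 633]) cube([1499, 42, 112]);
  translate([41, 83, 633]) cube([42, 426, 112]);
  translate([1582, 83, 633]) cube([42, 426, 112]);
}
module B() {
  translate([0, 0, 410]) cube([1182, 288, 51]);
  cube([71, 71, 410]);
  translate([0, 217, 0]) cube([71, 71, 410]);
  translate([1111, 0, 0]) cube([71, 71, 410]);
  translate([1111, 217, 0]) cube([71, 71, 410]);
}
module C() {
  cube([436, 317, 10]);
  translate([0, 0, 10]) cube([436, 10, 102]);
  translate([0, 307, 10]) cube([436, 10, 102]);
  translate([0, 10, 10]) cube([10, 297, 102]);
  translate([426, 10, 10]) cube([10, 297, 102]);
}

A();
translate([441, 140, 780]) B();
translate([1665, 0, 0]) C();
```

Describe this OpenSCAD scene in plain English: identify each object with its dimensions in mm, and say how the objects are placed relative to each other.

A is a table with a 1665×592 mm rectangular top, 35 mm thick, top surface at z = 780 mm, supported by four 42×42 mm square legs, each inset 41 mm from the nearest pair of top edges, running from the floor. Four apron rails, 42 mm thick and 112 mm tall, run between adjacent legs with their top edges flush with the underside of the top and their outer faces flush with the legs' outer faces.

B is a long wooden bench with a 1182 mm (x) × 288 mm (y) seat, 51 mm thick, its top surface 461 mm above the floor. Four 71 mm square legs at the seat corners, flush with the edges, run from z = 0 to the seat underside.

C is an open-topped rectangular box: outside dimensions 436×317×112 mm, with a uniform wall and base thickness of 10 mm. The base is a full 436×317 slab on the floor; four walls sit on top of the base. The front and back walls (the −y and +y sides) span the full width; the two side walls fit between them.

The bench is on top of the table. The open box is against the table's +x side, with their −y faces flush.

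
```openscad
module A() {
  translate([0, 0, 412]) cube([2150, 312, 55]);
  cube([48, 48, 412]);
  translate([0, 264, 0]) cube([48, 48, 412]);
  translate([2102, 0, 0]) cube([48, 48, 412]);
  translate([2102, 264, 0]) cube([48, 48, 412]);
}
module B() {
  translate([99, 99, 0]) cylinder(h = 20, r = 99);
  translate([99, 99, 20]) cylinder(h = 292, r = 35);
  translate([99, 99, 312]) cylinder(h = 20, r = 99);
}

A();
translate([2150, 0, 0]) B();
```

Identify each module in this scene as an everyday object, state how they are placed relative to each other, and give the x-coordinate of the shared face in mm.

A is a bench. B is a spool. The spool is against the bench's +x side, with their −y faces flush. The x-coordinate of the shared face is 2150 mm.

The bench's +x face and the spool's −x face are both at x = 2150 mm.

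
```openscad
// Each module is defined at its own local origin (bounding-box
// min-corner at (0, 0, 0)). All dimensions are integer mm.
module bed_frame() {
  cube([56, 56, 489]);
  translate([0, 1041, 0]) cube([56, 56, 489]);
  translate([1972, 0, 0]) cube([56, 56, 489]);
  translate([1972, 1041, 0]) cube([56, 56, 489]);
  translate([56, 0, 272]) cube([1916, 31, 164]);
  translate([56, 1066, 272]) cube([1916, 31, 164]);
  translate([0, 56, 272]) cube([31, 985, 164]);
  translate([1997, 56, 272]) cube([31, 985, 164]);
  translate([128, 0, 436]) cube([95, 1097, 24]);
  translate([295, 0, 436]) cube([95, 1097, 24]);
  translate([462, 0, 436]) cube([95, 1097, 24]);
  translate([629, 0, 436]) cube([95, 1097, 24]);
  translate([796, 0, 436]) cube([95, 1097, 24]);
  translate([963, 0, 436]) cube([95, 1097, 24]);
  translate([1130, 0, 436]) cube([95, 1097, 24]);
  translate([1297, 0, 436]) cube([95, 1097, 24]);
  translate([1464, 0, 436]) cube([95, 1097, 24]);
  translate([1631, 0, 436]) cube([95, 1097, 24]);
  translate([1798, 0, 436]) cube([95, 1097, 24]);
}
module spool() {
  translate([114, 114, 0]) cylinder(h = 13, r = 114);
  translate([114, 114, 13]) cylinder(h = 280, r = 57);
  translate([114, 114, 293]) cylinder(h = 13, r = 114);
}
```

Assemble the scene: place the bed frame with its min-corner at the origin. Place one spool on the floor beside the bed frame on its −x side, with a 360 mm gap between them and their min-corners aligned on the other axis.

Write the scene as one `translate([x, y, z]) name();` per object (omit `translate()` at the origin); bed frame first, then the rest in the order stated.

bed_frame();
translate([-588, 0, 0]) spool();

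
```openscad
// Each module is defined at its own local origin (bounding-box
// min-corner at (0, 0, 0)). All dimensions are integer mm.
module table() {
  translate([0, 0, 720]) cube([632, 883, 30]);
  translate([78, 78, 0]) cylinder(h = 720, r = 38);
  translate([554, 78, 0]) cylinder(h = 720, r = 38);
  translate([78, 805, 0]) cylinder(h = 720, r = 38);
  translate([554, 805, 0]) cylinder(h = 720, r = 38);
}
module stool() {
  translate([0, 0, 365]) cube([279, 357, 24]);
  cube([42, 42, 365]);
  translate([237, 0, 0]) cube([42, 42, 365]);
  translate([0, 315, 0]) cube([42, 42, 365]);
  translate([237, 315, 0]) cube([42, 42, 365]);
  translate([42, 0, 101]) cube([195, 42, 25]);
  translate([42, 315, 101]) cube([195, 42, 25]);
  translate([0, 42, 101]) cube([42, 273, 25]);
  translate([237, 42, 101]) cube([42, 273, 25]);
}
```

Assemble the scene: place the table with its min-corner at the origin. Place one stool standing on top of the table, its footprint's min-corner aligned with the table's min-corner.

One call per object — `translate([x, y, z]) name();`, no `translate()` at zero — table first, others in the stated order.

table();
translate([0, 0, 750]) stool();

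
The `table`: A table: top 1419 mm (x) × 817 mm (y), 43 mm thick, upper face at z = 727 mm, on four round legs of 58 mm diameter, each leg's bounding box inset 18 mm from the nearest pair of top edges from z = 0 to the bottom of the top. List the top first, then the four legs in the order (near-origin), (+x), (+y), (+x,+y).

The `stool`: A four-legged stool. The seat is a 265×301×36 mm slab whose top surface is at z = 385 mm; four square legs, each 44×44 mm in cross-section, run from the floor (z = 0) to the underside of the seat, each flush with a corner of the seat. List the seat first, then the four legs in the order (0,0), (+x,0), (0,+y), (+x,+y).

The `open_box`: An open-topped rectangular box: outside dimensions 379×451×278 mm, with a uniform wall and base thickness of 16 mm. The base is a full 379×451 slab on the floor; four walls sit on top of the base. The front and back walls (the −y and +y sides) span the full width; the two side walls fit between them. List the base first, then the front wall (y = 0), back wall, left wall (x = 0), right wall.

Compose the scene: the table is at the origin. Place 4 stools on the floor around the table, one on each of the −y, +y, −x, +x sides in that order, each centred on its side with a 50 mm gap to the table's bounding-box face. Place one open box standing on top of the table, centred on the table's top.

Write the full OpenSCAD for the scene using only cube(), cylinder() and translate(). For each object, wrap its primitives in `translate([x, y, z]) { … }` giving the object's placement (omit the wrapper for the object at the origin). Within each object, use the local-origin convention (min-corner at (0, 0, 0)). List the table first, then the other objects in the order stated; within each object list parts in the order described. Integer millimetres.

translate([0, 0, 684]) cube([1419, 817, 43]);
translate([47, 47, 0]) cylinder(h = 684, r = 29);
translate([1372, 47, 0]) cylinder(h = 684, r = 29);
translate([47, 770, 0]) cylinder(h = 684, r = 29);
translate([1372, 770, 0]) cylinder(h = 684, r = 29);
translate([577, -351, 0]) {
  translate([0, 0, 349]) cube([265, 301, 36]);
  cube([44, 44, 349]);
  translate([221, 0, 0]) cube([44, 44, 349]);
  translate([0, 257, 0]) cube([44, 44, 349]);
  translate([221, 257, 0]) cube([44, 44, 349]);
}
translate([577, 867, 0]) {
  translate([0, 0, 349]) cube([265, 301, 36]);
  cube([44, 44, 349]);
  translate([221, 0, 0]) cube([44, 44, 349]);
  translate([0, 257, 0]) cube([44, 44, 349]);
  translate([221, 257, 0]) cube([44, 44, 349]);
}
translate([-315, 258, 0]) {
  translate([0, 0, 349]) cube([265, 301, 36]);
  cube([44, 44, 349]);
  translate([221, 0, 0]) cube([44, 44, 349]);
  translate([0, 257, 0]) cube([44, 44, 349]);
  translate([221, 257, 0]) cube([44, 44, 349]);
}
translate([1469, 258, 0]) {
  translate([0, 0, 349]) cube([265, 301, 36]);
  cube([44, 44, 349]);
  translate([221, 0, 0]) cube([44, 44, 349]);
  translate([0, 257, 0]) cube([44, 44, 349]);
  translate([221, 257, 0]) cube([44, 44, 349]);
}
translate([520, 183, 727]) {
  cube([379, 451, 16]);
  translate([0, 0, 16]) cube([379, 16, 262]);
  translate([0, 435, 16]) cube([379, 16, 262]);
  translate([0, 16, 16]) cube([16, 419, 262]);
  translate([363, 16, 16]) cube([16, 419, 262]);
}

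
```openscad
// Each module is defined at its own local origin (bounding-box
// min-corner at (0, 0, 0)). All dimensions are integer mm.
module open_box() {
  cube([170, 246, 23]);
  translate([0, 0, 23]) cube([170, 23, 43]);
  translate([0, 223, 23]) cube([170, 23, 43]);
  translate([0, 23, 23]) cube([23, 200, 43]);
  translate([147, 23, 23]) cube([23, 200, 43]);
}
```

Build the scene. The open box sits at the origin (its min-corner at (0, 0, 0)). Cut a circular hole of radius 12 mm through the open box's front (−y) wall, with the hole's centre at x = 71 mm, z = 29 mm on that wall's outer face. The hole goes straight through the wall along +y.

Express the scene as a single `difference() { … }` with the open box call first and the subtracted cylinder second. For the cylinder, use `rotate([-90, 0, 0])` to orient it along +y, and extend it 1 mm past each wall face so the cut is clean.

difference() {
  open_box();
  translate([71, -1, 29]) rotate([-90, 0, 0]) cylinder(h = 25, r = 12);
}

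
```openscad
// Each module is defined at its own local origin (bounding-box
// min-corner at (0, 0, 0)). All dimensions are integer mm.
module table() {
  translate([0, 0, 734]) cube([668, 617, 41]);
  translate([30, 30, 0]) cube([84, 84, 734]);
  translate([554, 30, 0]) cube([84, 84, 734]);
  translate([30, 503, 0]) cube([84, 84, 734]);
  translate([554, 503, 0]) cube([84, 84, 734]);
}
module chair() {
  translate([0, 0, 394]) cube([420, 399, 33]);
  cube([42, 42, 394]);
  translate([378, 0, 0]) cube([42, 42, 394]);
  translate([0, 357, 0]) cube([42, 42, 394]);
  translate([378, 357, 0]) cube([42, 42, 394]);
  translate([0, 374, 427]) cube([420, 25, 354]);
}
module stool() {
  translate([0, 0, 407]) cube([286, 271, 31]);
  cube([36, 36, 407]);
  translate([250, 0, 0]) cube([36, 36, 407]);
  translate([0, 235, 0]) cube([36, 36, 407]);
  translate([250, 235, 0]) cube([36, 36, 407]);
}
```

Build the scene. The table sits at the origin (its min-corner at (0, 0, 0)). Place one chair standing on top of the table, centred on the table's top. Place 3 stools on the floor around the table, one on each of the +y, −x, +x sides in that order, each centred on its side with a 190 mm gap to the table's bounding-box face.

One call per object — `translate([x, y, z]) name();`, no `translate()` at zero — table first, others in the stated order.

table();
translate([124, 109, 775]) chair();
translate([191, 807, 0]) stool();
translate([-476, 173, 0]) stool();
translate([858, 173, 0]) stool();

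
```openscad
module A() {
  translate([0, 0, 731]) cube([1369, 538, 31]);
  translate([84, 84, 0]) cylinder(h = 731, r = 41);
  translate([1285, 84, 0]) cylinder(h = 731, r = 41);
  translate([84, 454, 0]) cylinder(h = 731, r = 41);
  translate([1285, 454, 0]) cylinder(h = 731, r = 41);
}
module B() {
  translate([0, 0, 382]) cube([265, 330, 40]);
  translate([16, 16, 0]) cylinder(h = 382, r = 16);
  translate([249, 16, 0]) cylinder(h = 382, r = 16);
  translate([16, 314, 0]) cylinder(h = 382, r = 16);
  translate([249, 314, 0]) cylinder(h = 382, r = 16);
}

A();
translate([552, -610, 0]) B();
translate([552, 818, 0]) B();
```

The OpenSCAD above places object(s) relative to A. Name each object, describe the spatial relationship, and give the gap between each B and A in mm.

Each stool's nearest face is 280 mm from the table's bounding box.

A is a table. B is a stool. Two stools sit around the table at the −y, +y sides. The gap between each stool and the table is 280 mm.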